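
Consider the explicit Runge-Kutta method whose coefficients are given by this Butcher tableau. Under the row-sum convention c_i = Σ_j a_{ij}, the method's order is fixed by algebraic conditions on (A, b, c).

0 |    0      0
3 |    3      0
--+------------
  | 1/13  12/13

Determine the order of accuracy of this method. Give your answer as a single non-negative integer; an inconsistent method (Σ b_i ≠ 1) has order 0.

1

b = (1/13, 12/13)
c = (0, 3)
Σ b_i: 1/13·1 + 12/13·1 = 1 ✓
b·c: 12/13·3 = 36/13 ≠ 1/2 ⇒ order 1.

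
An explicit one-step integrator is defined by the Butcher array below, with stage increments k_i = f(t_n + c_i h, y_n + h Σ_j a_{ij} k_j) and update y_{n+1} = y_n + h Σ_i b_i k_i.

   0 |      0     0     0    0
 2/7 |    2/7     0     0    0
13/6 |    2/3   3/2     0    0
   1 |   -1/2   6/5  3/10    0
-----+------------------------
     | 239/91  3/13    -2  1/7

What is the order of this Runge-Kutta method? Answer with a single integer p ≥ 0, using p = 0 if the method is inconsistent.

b = (239/91, 3/13, -2, 1/7)
c = (0, 2/7, 13/6, 1)
Ac = (0, 0, 3/7, 139/140)
Σ b_i: 239/91·1 + 3/13·1 + (-2)·1 + 1/7·1 = 1 ✓
b·c: 3/13·2/7 + (-2)·13/6 + 1/7·1 = -1126/273 ≠ 1/2 ⇒ order 1.

1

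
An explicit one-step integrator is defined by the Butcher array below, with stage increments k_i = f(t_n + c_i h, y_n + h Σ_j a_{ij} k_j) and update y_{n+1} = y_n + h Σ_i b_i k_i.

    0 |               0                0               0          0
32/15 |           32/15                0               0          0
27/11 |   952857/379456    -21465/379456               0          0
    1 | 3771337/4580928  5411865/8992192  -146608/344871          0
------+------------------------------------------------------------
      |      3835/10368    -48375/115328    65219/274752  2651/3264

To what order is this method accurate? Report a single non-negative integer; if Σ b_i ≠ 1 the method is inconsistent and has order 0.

b = (3835/10368, -48375/115328, 65219/274752, 2651/3264)
c = (0, 32/15, 27/11, 1)
Ac = (0, 0, -1431/11858, 1275/5302)
Σ b_i: 3835/10368·1 + (-48375/115328)·1 + 65219/274752·1 + 2651/3264·1 = 1 ✓
b·c: (-48375/115328)·32/15 + 65219/274752·27/11 + 2651/3264·1 = 1/2 ✓
b·c²: (-48375/115328)·1024/225 + 65219/274752·729/121 + 2651/3264·1 = 1/3 ✓
b·Ac: 65219/274752·(-1431/11858) + 2651/3264·1275/5302 = 1/6 ✓
b·c³: (-48375/115328)·32768/3375 + 65219/274752·19683/1331 + 2651/3264·1 = 1/4 ✓
b·(c∘Ac): 65219/274752·(-38637/130438) + 2651/3264·1275/5302 = 1/8 ✓
b·Ac²: 65219/274752·(-7632/29645) + 2651/3264·7072/39765 = 1/12 ✓
b·A²c: 2651/3264·136/2651 = 1/24 ✓; 4 stages ⇒ order 4.

4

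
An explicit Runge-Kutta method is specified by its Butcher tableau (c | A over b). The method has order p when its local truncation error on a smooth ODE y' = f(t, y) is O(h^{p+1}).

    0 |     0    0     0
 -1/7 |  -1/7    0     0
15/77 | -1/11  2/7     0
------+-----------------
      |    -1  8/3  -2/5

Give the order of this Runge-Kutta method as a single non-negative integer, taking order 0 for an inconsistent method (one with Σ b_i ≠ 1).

b = (-1, 8/3, -2/5)
c = (0, -1/7, 15/77)
Ac = (0, 0, -2/49)
Σ b_i: (-1)·1 + 8/3·1 + (-2/5)·1 = 19/15 ≠ 1 ⇒ order 0.

0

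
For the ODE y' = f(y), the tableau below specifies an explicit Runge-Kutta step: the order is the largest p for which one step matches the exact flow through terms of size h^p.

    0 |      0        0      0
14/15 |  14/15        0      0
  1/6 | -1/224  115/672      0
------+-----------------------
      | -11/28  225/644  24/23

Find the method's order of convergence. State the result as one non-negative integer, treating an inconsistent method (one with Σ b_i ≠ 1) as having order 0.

b = (-11/28, 225/644, 24/23)
c = (0, 14/15, 1/6)
Ac = (0, 0, 23/144)
Σ b_i: (-11/28)·1 + 225/644·1 + 24/23·1 = 1 ✓
b·c: 225/644·14/15 + 24/23·1/6 = 1/2 ✓
b·c²: 225/644·196/225 + 24/23·1/36 = 1/3 ✓
b·Ac: 24/23·23/144 = 1/6 ✓; 3 stages ⇒ order 3.

3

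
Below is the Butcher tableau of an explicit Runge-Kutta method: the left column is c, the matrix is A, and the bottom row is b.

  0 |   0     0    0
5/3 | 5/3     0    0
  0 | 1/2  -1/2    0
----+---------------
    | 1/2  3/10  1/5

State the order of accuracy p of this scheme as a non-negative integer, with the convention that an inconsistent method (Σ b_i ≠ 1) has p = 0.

2

b = (1/2, 3/10, 1/5)
c = (0, 5/3, 0)
Ac = (0, 0, -5/6)
Σ b_i: 1/2·1 + 3/10·1 + 1/5·1 = 1 ✓
b·c: 3/10·5/3 = 1/2 ✓
b·c²: 3/10·25/9 = 5/6 ≠ 1/3 ⇒ order 2.
b·Ac: 1/5·(-5/6) = -1/6 ≠ 1/6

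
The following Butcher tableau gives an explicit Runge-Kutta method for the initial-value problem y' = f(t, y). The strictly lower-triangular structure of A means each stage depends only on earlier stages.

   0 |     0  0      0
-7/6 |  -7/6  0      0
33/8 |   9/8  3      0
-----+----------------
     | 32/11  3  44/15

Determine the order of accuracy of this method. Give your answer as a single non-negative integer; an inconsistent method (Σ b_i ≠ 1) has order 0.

0

b = (32/11, 3, 44/15)
c = (0, -7/6, 33/8)
Ac = (0, 0, -7/2)
Σ b_i: 32/11·1 + 3·1 + 44/15·1 = 1459/165 ≠ 1 ⇒ order 0.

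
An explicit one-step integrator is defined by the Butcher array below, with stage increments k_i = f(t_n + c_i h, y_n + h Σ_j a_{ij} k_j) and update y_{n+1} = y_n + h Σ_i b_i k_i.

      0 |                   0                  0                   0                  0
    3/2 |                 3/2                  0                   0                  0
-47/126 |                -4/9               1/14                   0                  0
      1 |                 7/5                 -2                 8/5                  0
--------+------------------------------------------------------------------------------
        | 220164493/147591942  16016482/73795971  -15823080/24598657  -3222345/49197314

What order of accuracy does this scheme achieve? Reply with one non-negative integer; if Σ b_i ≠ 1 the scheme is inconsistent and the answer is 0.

b = (220164493/147591942, 16016482/73795971, -15823080/24598657, -3222345/49197314)
c = (0, 3/2, -47/126, 1)
Ac = (0, 0, 3/28, -1133/315)
Σ b_i: 220164493/147591942·1 + 16016482/73795971·1 + (-15823080/24598657)·1 + (-3222345/49197314)·1 = 1 ✓
b·c: 16016482/73795971·3/2 + (-15823080/24598657)·(-47/126) + (-3222345/49197314)·1 = 1/2 ✓
b·c²: 16016482/73795971·9/4 + (-15823080/24598657)·2209/15876 + (-3222345/49197314)·1 = 1/3 ✓
b·Ac: (-15823080/24598657)·3/28 + (-3222345/49197314)·(-1133/315) = 1/6 ✓
b·c³: 16016482/73795971·27/8 + (-15823080/24598657)·(-103823/2000376) + (-3222345/49197314)·1 = 13024833071/18596584692 ≠ 1/4 ⇒ order 3.
b·(c∘Ac): (-15823080/24598657)·(-47/1176) + (-3222345/49197314)·(-1133/315) = 38564947/147591942 ≠ 1/8
b·Ac²: (-15823080/24598657)·9/56 + (-3222345/49197314)·(-169769/39690) = 3287536621/18596584692 ≠ 1/12
b·A²c: (-3222345/49197314)·6/35 = -276201/24598657 ≠ 1/24

3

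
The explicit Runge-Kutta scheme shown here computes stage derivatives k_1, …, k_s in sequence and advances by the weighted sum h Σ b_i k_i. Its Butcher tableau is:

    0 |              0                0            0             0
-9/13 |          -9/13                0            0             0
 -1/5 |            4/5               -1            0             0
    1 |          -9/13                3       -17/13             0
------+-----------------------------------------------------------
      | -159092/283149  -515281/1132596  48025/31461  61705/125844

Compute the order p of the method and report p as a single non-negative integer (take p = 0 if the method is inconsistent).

3

b = (-159092/283149, -515281/1132596, 48025/31461, 61705/125844)
c = (0, -9/13, -1/5, 1)
Ac = (0, 0, 9/13, -118/65)
Σ b_i: (-159092/283149)·1 + (-515281/1132596)·1 + 48025/31461·1 + 61705/125844·1 = 1 ✓
b·c: (-515281/1132596)·(-9/13) + 48025/31461·(-1/5) + 61705/125844·1 = 1/2 ✓
b·c²: (-515281/1132596)·81/169 + 48025/31461·1/25 + 61705/125844·1 = 1/3 ✓
b·Ac: 48025/31461·9/13 + 61705/125844·(-118/65) = 1/6 ✓
b·c³: (-515281/1132596)·(-729/2197) + 48025/31461·(-1/125) + 61705/125844·1 = 2572889/4089930 ≠ 1/4 ⇒ order 3.
b·(c∘Ac): 48025/31461·(-9/65) + 61705/125844·(-118/65) = -901009/817986 ≠ 1/8
b·Ac²: 48025/31461·(-81/169) + 61705/125844·5854/4225 = -2778143/53169090 ≠ 1/12
b·A²c: 61705/125844·(-153/169) = -3146955/7089212 ≠ 1/24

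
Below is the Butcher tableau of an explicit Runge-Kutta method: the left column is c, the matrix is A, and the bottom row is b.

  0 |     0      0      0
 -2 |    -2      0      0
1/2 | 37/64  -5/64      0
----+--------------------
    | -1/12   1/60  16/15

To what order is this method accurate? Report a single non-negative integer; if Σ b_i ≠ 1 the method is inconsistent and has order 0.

3

b = (-1/12, 1/60, 16/15)
c = (0, -2, 1/2)
Ac = (0, 0, 5/32)
Σ b_i: (-1/12)·1 + 1/60·1 + 16/15·1 = 1 ✓
b·c: 1/60·(-2) + 16/15·1/2 = 1/2 ✓
b·c²: 1/60·4 + 16/15·1/4 = 1/3 ✓
b·Ac: 16/15·5/32 = 1/6 ✓; 3 stages ⇒ order 3.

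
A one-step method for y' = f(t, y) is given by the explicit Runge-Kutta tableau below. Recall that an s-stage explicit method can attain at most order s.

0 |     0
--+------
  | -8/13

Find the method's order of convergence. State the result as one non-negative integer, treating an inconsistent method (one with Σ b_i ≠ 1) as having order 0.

0

b = (-8/13)
c = (0)
Σ b_i: (-8/13)·1 = -8/13 ≠ 1 ⇒ order 0.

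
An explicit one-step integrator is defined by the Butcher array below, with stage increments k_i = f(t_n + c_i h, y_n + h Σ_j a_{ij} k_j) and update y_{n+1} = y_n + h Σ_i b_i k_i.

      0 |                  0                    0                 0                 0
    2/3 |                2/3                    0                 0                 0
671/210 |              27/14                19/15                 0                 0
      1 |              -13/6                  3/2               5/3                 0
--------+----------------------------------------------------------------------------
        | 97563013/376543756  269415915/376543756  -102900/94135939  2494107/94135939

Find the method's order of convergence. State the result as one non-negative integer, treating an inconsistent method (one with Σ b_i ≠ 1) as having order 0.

3

b = (97563013/376543756, 269415915/376543756, -102900/94135939, 2494107/94135939)
c = (0, 2/3, 671/210, 1)
Ac = (0, 0, 38/45, 797/126)
Σ b_i: 97563013/376543756·1 + 269415915/376543756·1 + (-102900/94135939)·1 + 2494107/94135939·1 = 1 ✓
b·c: 269415915/376543756·2/3 + (-102900/94135939)·671/210 + 2494107/94135939·1 = 1/2 ✓
b·c²: 269415915/376543756·4/9 + (-102900/94135939)·450241/44100 + 2494107/94135939·1 = 1/3 ✓
b·Ac: (-102900/94135939)·38/45 + 2494107/94135939·797/126 = 1/6 ✓
b·c³: 269415915/376543756·8/27 + (-102900/94135939)·302111711/9261000 + 2494107/94135939·1 = 1718464019/8472234510 ≠ 1/4 ⇒ order 3.
b·(c∘Ac): (-102900/94135939)·12749/4725 + 2494107/94135939·797/126 = 278974289/1694446902 ≠ 1/8
b·Ac²: (-102900/94135939)·76/135 + 2494107/94135939·467881/26460 = 55495832327/118611283140 ≠ 1/12
b·A²c: 2494107/94135939·38/27 = 10530674/282407817 ≠ 1/24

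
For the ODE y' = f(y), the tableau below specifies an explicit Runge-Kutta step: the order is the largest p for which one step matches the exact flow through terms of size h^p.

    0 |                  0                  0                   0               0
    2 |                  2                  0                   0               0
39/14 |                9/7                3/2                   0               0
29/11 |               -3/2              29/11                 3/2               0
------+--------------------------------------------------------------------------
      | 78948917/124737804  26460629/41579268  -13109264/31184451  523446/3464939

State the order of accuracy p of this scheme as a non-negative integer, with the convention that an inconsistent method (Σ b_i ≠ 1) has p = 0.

b = (78948917/124737804, 26460629/41579268, -13109264/31184451, 523446/3464939)
c = (0, 2, 39/14, 29/11)
Ac = (0, 0, 3, 2911/308)
Σ b_i: 78948917/124737804·1 + 26460629/41579268·1 + (-13109264/31184451)·1 + 523446/3464939·1 = 1 ✓
b·c: 26460629/41579268·2 + (-13109264/31184451)·39/14 + 523446/3464939·29/11 = 1/2 ✓
b·c²: 26460629/41579268·4 + (-13109264/31184451)·1521/196 + 523446/3464939·841/121 = 1/3 ✓
b·Ac: (-13109264/31184451)·3 + 523446/3464939·2911/308 = 1/6 ✓
b·c³: 26460629/41579268·8 + (-13109264/31184451)·59319/2744 + 523446/3464939·24389/1331 = -983155366/800400909 ≠ 1/4 ⇒ order 3.
b·(c∘Ac): (-13109264/31184451)·117/14 + 523446/3464939·84419/3388 = 1739695/6929878 ≠ 1/8
b·Ac²: (-13109264/31184451)·6 + 523446/3464939·95665/4312 = 241377221/291054876 ≠ 1/12
b·A²c: 523446/3464939·9/2 = 2355507/3464939 ≠ 1/24

3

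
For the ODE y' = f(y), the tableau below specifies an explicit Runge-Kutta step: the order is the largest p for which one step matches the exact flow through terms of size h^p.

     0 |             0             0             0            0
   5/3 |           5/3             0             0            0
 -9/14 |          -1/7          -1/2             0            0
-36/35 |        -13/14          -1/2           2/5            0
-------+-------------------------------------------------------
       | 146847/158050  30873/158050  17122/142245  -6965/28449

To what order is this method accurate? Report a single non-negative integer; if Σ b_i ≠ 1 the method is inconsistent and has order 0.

b = (146847/158050, 30873/158050, 17122/142245, -6965/28449)
c = (0, 5/3, -9/14, -36/35)
Ac = (0, 0, -5/6, -229/210)
Σ b_i: 146847/158050·1 + 30873/158050·1 + 17122/142245·1 + (-6965/28449)·1 = 1 ✓
b·c: 30873/158050·5/3 + 17122/142245·(-9/14) + (-6965/28449)·(-36/35) = 1/2 ✓
b·c²: 30873/158050·25/9 + 17122/142245·81/196 + (-6965/28449)·1296/1225 = 1/3 ✓
b·Ac: 17122/142245·(-5/6) + (-6965/28449)·(-229/210) = 1/6 ✓
b·c³: 30873/158050·125/27 + 17122/142245·(-729/2744) + (-6965/28449)·(-46656/42875) = 158745091/139400100 ≠ 1/4 ⇒ order 3.
b·(c∘Ac): 17122/142245·15/28 + (-6965/28449)·1374/1225 = -46493/221270 ≠ 1/8
b·Ac²: 17122/142245·(-25/18) + (-6965/28449)·(-2698/2205) = 26363/199143 ≠ 1/12
b·A²c: (-6965/28449)·(-1/3) = 6965/85347 ≠ 1/24

3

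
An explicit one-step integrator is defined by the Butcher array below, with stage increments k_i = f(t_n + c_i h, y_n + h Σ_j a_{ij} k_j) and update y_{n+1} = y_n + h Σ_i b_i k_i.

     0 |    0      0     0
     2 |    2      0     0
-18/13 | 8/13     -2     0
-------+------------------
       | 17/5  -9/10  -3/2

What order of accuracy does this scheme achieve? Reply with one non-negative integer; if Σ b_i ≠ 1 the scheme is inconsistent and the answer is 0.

b = (17/5, -9/10, -3/2)
c = (0, 2, -18/13)
Ac = (0, 0, -4)
Σ b_i: 17/5·1 + (-9/10)·1 + (-3/2)·1 = 1 ✓
b·c: (-9/10)·2 + (-3/2)·(-18/13) = 18/65 ≠ 1/2 ⇒ order 1.

1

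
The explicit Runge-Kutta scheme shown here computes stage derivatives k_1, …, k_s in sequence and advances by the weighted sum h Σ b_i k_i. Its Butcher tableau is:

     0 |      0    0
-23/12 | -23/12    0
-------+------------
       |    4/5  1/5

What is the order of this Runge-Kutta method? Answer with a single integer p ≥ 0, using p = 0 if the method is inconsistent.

1

b = (4/5, 1/5)
c = (0, -23/12)
Σ b_i: 4/5·1 + 1/5·1 = 1 ✓
b·c: 1/5·(-23/12) = -23/60 ≠ 1/2 ⇒ order 1.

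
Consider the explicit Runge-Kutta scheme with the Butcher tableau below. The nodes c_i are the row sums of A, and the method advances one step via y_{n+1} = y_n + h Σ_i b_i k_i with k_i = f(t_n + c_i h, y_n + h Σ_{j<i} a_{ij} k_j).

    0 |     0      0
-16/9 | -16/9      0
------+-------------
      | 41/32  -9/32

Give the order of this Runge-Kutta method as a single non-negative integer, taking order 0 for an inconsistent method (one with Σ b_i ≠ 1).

2

b = (41/32, -9/32)
c = (0, -16/9)
Σ b_i: 41/32·1 + (-9/32)·1 = 1 ✓
b·c: (-9/32)·(-16/9) = 1/2 ✓; 2 stages ⇒ order 2.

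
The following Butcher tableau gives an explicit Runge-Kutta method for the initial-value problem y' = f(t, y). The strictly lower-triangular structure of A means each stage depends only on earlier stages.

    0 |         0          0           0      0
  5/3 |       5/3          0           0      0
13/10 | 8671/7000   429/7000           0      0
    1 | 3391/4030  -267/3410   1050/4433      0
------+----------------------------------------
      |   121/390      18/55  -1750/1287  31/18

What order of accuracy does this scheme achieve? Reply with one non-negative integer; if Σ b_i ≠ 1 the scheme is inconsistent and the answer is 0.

b = (121/390, 18/55, -1750/1287, 31/18)
c = (0, 5/3, 13/10, 1)
Ac = (0, 0, 143/1400, 11/62)
Σ b_i: 121/390·1 + 18/55·1 + (-1750/1287)·1 + 31/18·1 = 1 ✓
b·c: 18/55·5/3 + (-1750/1287)·13/10 + 31/18·1 = 1/2 ✓
b·c²: 18/55·25/9 + (-1750/1287)·169/100 + 31/18·1 = 1/3 ✓
b·Ac: (-1750/1287)·143/1400 + 31/18·11/62 = 1/6 ✓
b·c³: 18/55·125/27 + (-1750/1287)·2197/1000 + 31/18·1 = 1/4 ✓
b·(c∘Ac): (-1750/1287)·1859/14000 + 31/18·11/62 = 1/8 ✓
b·Ac²: (-1750/1287)·143/840 + 31/18·17/93 = 1/12 ✓
b·A²c: 31/18·3/124 = 1/24 ✓; 4 stages ⇒ order 4.

4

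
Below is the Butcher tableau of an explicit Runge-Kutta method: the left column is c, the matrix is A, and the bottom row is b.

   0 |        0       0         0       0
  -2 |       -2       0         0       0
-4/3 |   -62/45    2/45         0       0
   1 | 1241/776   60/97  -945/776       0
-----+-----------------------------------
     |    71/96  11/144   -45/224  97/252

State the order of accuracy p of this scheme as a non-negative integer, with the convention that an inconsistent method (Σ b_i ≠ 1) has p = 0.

b = (71/96, 11/144, -45/224, 97/252)
c = (0, -2, -4/3, 1)
Ac = (0, 0, -4/45, 75/194)
Σ b_i: 71/96·1 + 11/144·1 + (-45/224)·1 + 97/252·1 = 1 ✓
b·c: 11/144·(-2) + (-45/224)·(-4/3) + 97/252·1 = 1/2 ✓
b·c²: 11/144·4 + (-45/224)·16/9 + 97/252·1 = 1/3 ✓
b·Ac: (-45/224)·(-4/45) + 97/252·75/194 = 1/6 ✓
b·c³: 11/144·(-8) + (-45/224)·(-64/27) + 97/252·1 = 1/4 ✓
b·(c∘Ac): (-45/224)·16/135 + 97/252·75/194 = 1/8 ✓
b·Ac²: (-45/224)·8/45 + 97/252·30/97 = 1/12 ✓
b·A²c: 97/252·21/194 = 1/24 ✓; 4 stages ⇒ order 4.

4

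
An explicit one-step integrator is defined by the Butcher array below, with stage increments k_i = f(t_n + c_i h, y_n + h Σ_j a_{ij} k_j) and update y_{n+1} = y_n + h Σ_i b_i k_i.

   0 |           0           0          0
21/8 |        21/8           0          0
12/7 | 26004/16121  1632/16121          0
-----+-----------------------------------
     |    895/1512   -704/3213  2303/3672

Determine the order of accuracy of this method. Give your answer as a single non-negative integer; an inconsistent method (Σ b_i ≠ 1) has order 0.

3

b = (895/1512, -704/3213, 2303/3672)
c = (0, 21/8, 12/7)
Ac = (0, 0, 612/2303)
Σ b_i: 895/1512·1 + (-704/3213)·1 + 2303/3672·1 = 1 ✓
b·c: (-704/3213)·21/8 + 2303/3672·12/7 = 1/2 ✓
b·c²: (-704/3213)·441/64 + 2303/3672·144/49 = 1/3 ✓
b·Ac: 2303/3672·612/2303 = 1/6 ✓; 3 stages ⇒ order 3.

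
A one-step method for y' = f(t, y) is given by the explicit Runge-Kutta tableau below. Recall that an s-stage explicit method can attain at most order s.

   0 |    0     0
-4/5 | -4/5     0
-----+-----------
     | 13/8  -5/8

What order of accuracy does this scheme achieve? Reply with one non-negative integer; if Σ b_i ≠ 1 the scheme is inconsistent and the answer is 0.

b = (13/8, -5/8)
c = (0, -4/5)
Σ b_i: 13/8·1 + (-5/8)·1 = 1 ✓
b·c: (-5/8)·(-4/5) = 1/2 ✓; 2 stages ⇒ order 2.

2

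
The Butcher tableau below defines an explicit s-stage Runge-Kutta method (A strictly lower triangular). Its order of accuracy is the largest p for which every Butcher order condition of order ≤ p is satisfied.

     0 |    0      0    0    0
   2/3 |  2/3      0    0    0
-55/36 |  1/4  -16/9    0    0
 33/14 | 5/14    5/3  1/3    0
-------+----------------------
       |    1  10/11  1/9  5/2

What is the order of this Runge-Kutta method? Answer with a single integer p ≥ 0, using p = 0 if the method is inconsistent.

b = (1, 10/11, 1/9, 5/2)
c = (0, 2/3, -55/36, 33/14)
Ac = (0, 0, -32/27, 65/108)
Σ b_i: 1·1 + 10/11·1 + 1/9·1 + 5/2·1 = 895/198 ≠ 1 ⇒ order 0.

0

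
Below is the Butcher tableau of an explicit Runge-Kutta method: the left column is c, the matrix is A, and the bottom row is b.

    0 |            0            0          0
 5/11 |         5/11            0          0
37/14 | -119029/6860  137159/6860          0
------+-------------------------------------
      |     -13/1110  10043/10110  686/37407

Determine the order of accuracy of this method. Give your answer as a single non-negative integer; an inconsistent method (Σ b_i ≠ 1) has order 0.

3

b = (-13/1110, 10043/10110, 686/37407)
c = (0, 5/11, 37/14)
Ac = (0, 0, 12469/1372)
Σ b_i: (-13/1110)·1 + 10043/10110·1 + 686/37407·1 = 1 ✓
b·c: 10043/10110·5/11 + 686/37407·37/14 = 1/2 ✓
b·c²: 10043/10110·25/121 + 686/37407·1369/196 = 1/3 ✓
b·Ac: 686/37407·12469/1372 = 1/6 ✓; 3 stages ⇒ order 3.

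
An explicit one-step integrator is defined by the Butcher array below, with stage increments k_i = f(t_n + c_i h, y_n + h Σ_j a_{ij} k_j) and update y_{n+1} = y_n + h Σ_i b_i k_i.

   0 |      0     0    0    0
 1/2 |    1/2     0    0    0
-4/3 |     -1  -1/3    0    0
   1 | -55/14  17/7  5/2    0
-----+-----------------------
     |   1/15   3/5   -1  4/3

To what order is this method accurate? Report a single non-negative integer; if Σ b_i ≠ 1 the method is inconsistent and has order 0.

1

b = (1/15, 3/5, -1, 4/3)
c = (0, 1/2, -4/3, 1)
Ac = (0, 0, -1/6, -89/42)
Σ b_i: 1/15·1 + 3/5·1 + (-1)·1 + 4/3·1 = 1 ✓
b·c: 3/5·1/2 + (-1)·(-4/3) + 4/3·1 = 89/30 ≠ 1/2 ⇒ order 1.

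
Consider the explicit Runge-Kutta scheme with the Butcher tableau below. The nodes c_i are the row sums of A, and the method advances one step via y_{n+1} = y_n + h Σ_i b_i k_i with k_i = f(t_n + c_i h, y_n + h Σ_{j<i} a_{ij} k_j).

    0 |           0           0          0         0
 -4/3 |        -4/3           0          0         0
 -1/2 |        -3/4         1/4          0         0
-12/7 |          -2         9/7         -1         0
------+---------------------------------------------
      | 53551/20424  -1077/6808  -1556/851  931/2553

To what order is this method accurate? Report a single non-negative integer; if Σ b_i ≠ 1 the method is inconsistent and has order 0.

b = (53551/20424, -1077/6808, -1556/851, 931/2553)
c = (0, -4/3, -1/2, -12/7)
Ac = (0, 0, -1/3, -17/14)
Σ b_i: 53551/20424·1 + (-1077/6808)·1 + (-1556/851)·1 + 931/2553·1 = 1 ✓
b·c: (-1077/6808)·(-4/3) + (-1556/851)·(-1/2) + 931/2553·(-12/7) = 1/2 ✓
b·c²: (-1077/6808)·16/9 + (-1556/851)·1/4 + 931/2553·144/49 = 1/3 ✓
b·Ac: (-1556/851)·(-1/3) + 931/2553·(-17/14) = 1/6 ✓
b·c³: (-1077/6808)·(-64/27) + (-1556/851)·(-1/8) + 931/2553·(-1728/343) = -132277/107226 ≠ 1/4 ⇒ order 3.
b·(c∘Ac): (-1556/851)·1/6 + 931/2553·102/49 = 1160/2553 ≠ 1/8
b·Ac²: (-1556/851)·4/9 + 931/2553·57/28 = -2153/30636 ≠ 1/12
b·A²c: 931/2553·1/3 = 931/7659 ≠ 1/24

3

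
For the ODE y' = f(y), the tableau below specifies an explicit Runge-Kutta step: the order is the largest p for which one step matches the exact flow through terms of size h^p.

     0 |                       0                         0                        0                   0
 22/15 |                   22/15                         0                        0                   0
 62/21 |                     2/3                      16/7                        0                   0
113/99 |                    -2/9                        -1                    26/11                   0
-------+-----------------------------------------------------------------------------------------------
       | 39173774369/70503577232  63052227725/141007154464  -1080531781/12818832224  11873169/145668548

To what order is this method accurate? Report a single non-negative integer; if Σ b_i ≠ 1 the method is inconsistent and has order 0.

3

b = (39173774369/70503577232, 63052227725/141007154464, -1080531781/12818832224, 11873169/145668548)
c = (0, 22/15, 62/21, 113/99)
Ac = (0, 0, 352/105, 2122/385)
Σ b_i: 39173774369/70503577232·1 + 63052227725/141007154464·1 + (-1080531781/12818832224)·1 + 11873169/145668548·1 = 1 ✓
b·c: 63052227725/141007154464·22/15 + (-1080531781/12818832224)·62/21 + 11873169/145668548·113/99 = 1/2 ✓
b·c²: 63052227725/141007154464·484/225 + (-1080531781/12818832224)·3844/441 + 11873169/145668548·12769/9801 = 1/3 ✓
b·Ac: (-1080531781/12818832224)·352/105 + 11873169/145668548·2122/385 = 1/6 ✓
b·c³: 63052227725/141007154464·10648/3375 + (-1080531781/12818832224)·238328/9261 + 11873169/145668548·1442897/970299 = -10614571418377/16656470121060 ≠ 1/4 ⇒ order 3.
b·(c∘Ac): (-1080531781/12818832224)·21824/2205 + 11873169/145668548·239786/38115 = -2318267119/7210593126 ≠ 1/8
b·Ac²: (-1080531781/12818832224)·7744/1575 + 11873169/145668548·248636/13475 = 2499635309/2294279631 ≠ 1/12
b·A²c: 11873169/145668548·832/105 = 117600912/182085685 ≠ 1/24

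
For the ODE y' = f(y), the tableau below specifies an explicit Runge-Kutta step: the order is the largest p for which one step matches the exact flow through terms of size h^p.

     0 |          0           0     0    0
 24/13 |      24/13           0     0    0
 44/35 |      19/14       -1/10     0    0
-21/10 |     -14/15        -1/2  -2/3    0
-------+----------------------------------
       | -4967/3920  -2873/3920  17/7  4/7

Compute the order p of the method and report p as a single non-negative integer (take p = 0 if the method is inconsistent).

b = (-4967/3920, -2873/3920, 17/7, 4/7)
c = (0, 24/13, 44/35, -21/10)
Ac = (0, 0, -12/65, -2404/1365)
Σ b_i: (-4967/3920)·1 + (-2873/3920)·1 + 17/7·1 + 4/7·1 = 1 ✓
b·c: (-2873/3920)·24/13 + 17/7·44/35 + 4/7·(-21/10) = 1/2 ✓
b·c²: (-2873/3920)·576/169 + 17/7·1936/1225 + 4/7·441/100 = 33101/8575 ≠ 1/3 ⇒ order 2.
b·Ac: 17/7·(-12/65) + 4/7·(-2404/1365) = -2780/1911 ≠ 1/6

2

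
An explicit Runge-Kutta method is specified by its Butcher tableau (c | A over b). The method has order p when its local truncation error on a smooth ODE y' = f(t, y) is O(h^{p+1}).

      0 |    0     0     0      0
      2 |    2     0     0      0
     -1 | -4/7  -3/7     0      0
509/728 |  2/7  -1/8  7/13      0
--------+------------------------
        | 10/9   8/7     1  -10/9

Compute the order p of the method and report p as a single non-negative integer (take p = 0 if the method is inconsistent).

0

b = (10/9, 8/7, 1, -10/9)
c = (0, 2, -1, 509/728)
Ac = (0, 0, -6/7, -41/52)
Σ b_i: 10/9·1 + 8/7·1 + 1·1 + (-10/9)·1 = 15/7 ≠ 1 ⇒ order 0.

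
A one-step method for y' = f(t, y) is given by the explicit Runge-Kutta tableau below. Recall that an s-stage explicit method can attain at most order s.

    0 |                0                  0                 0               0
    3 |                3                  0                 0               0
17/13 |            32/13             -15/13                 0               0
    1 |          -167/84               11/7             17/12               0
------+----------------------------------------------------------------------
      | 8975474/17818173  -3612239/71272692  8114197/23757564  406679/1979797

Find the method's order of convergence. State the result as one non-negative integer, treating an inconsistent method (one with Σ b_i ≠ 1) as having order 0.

b = (8975474/17818173, -3612239/71272692, 8114197/23757564, 406679/1979797)
c = (0, 3, 17/13, 1)
Ac = (0, 0, -45/13, 7171/1092)
Σ b_i: 8975474/17818173·1 + (-3612239/71272692)·1 + 8114197/23757564·1 + 406679/1979797·1 = 1 ✓
b·c: (-3612239/71272692)·3 + 8114197/23757564·17/13 + 406679/1979797·1 = 1/2 ✓
b·c²: (-3612239/71272692)·9 + 8114197/23757564·289/169 + 406679/1979797·1 = 1/3 ✓
b·Ac: 8114197/23757564·(-45/13) + 406679/1979797·7171/1092 = 1/6 ✓
b·c³: (-3612239/71272692)·27 + 8114197/23757564·4913/2197 + 406679/1979797·1 = -61651085/154424166 ≠ 1/4 ⇒ order 3.
b·(c∘Ac): 8114197/23757564·(-765/169) + 406679/1979797·7171/1092 = -2341373/11878782 ≠ 1/8
b·Ac²: 8114197/23757564·(-135/13) + 406679/1979797·235163/14196 = -11118287/77212083 ≠ 1/12
b·A²c: 406679/1979797·(-255/52) = -7977165/7919188 ≠ 1/24

3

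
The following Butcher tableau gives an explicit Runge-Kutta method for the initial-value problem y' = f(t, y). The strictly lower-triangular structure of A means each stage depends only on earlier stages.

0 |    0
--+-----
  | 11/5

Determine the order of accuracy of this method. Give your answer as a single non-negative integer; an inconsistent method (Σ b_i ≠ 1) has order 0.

b = (11/5)
c = (0)
Σ b_i: 11/5·1 = 11/5 ≠ 1 ⇒ order 0.

0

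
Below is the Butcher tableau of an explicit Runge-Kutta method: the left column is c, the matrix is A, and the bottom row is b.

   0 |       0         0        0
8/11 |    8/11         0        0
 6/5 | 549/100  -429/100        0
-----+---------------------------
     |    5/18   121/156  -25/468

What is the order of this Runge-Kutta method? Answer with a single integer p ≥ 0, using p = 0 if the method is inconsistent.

b = (5/18, 121/156, -25/468)
c = (0, 8/11, 6/5)
Ac = (0, 0, -78/25)
Σ b_i: 5/18·1 + 121/156·1 + (-25/468)·1 = 1 ✓
b·c: 121/156·8/11 + (-25/468)·6/5 = 1/2 ✓
b·c²: 121/156·64/121 + (-25/468)·36/25 = 1/3 ✓
b·Ac: (-25/468)·(-78/25) = 1/6 ✓; 3 stages ⇒ order 3.

3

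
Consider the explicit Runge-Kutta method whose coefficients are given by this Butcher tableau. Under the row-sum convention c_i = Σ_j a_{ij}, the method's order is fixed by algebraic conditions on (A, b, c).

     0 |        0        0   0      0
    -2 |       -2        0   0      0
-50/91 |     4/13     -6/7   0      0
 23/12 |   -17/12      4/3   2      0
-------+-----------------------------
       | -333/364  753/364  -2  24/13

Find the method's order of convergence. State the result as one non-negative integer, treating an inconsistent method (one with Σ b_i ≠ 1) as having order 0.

b = (-333/364, 753/364, -2, 24/13)
c = (0, -2, -50/91, 23/12)
Ac = (0, 0, 12/7, -1028/273)
Σ b_i: (-333/364)·1 + 753/364·1 + (-2)·1 + 24/13·1 = 1 ✓
b·c: 753/364·(-2) + (-2)·(-50/91) + 24/13·23/12 = 1/2 ✓
b·c²: 753/364·4 + (-2)·2500/8281 + 24/13·529/144 = 718111/49686 ≠ 1/3 ⇒ order 2.
b·Ac: (-2)·12/7 + 24/13·(-1028/273) = -12280/1183 ≠ 1/6

2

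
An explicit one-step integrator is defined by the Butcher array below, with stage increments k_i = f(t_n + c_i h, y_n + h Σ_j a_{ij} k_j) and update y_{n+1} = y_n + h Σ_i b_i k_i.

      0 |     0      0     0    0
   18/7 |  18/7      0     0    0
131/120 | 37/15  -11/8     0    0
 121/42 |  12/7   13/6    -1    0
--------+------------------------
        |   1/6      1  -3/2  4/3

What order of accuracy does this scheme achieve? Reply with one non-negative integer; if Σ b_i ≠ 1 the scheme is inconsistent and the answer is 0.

1

b = (1/6, 1, -3/2, 4/3)
c = (0, 18/7, 131/120, 121/42)
Ac = (0, 0, -99/28, 3763/840)
Σ b_i: 1/6·1 + 1·1 + (-3/2)·1 + 4/3·1 = 1 ✓
b·c: 1·18/7 + (-3/2)·131/120 + 4/3·121/42 = 24067/5040 ≠ 1/2 ⇒ order 1.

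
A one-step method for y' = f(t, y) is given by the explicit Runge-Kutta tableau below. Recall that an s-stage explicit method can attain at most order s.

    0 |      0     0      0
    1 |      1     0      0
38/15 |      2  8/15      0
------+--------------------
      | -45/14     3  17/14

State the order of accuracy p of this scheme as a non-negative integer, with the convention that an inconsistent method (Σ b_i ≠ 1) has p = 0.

1

b = (-45/14, 3, 17/14)
c = (0, 1, 38/15)
Ac = (0, 0, 8/15)
Σ b_i: (-45/14)·1 + 3·1 + 17/14·1 = 1 ✓
b·c: 3·1 + 17/14·38/15 = 638/105 ≠ 1/2 ⇒ order 1.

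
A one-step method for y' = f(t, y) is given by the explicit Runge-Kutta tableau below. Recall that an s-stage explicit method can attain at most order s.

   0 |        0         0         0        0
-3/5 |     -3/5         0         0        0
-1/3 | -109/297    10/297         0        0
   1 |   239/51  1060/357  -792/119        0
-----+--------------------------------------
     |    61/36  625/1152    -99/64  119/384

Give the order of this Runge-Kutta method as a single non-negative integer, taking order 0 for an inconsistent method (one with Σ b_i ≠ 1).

b = (61/36, 625/1152, -99/64, 119/384)
c = (0, -3/5, -1/3, 1)
Ac = (0, 0, -2/99, 52/119)
Σ b_i: 61/36·1 + 625/1152·1 + (-99/64)·1 + 119/384·1 = 1 ✓
b·c: 625/1152·(-3/5) + (-99/64)·(-1/3) + 119/384·1 = 1/2 ✓
b·c²: 625/1152·9/25 + (-99/64)·1/9 + 119/384·1 = 1/3 ✓
b·Ac: (-99/64)·(-2/99) + 119/384·52/119 = 1/6 ✓
b·c³: 625/1152·(-27/125) + (-99/64)·(-1/27) + 119/384·1 = 1/4 ✓
b·(c∘Ac): (-99/64)·2/297 + 119/384·52/119 = 1/8 ✓
b·Ac²: (-99/64)·2/165 + 119/384·28/85 = 1/12 ✓
b·A²c: 119/384·16/119 = 1/24 ✓; 4 stages ⇒ order 4.

4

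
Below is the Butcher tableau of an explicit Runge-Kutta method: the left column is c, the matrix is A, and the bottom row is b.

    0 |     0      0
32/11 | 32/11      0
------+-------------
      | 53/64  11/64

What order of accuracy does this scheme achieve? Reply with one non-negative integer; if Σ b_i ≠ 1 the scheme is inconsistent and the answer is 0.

b = (53/64, 11/64)
c = (0, 32/11)
Σ b_i: 53/64·1 + 11/64·1 = 1 ✓
b·c: 11/64·32/11 = 1/2 ✓; 2 stages ⇒ order 2.

2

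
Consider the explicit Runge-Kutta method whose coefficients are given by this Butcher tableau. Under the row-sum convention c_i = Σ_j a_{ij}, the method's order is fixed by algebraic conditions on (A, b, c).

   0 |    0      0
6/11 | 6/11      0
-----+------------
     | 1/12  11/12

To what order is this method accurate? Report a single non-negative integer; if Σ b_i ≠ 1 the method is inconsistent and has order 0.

b = (1/12, 11/12)
c = (0, 6/11)
Σ b_i: 1/12·1 + 11/12·1 = 1 ✓
b·c: 11/12·6/11 = 1/2 ✓; 2 stages ⇒ order 2.

2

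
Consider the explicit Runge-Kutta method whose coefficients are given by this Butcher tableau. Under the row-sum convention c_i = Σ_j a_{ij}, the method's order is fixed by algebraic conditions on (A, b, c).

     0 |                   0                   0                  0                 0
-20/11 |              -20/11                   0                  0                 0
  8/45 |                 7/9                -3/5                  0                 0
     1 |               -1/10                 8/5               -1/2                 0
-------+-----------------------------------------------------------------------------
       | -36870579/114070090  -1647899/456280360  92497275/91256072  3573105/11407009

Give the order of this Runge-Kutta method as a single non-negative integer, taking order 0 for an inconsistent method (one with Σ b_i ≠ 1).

b = (-36870579/114070090, -1647899/456280360, 92497275/91256072, 3573105/11407009)
c = (0, -20/11, 8/45, 1)
Ac = (0, 0, 12/11, -1484/495)
Σ b_i: (-36870579/114070090)·1 + (-1647899/456280360)·1 + 92497275/91256072·1 + 3573105/11407009·1 = 1 ✓
b·c: (-1647899/456280360)·(-20/11) + 92497275/91256072·8/45 + 3573105/11407009·1 = 1/2 ✓
b·c²: (-1647899/456280360)·400/121 + 92497275/91256072·64/2025 + 3573105/11407009·1 = 1/3 ✓
b·Ac: 92497275/91256072·12/11 + 3573105/11407009·(-1484/495) = 1/6 ✓
b·c³: (-1647899/456280360)·(-8000/1331) + 92497275/91256072·512/91125 + 3573105/11407009·1 = 5770245157/16939408365 ≠ 1/4 ⇒ order 3.
b·(c∘Ac): 92497275/91256072·32/165 + 3573105/11407009·(-1484/495) = -279501368/376431297 ≠ 1/8
b·Ac²: 92497275/91256072·(-240/121) + 3573105/11407009·1292128/245025 = -6074548114/16939408365 ≠ 1/12
b·A²c: 3573105/11407009·(-6/11) = -21438630/125477099 ≠ 1/24

3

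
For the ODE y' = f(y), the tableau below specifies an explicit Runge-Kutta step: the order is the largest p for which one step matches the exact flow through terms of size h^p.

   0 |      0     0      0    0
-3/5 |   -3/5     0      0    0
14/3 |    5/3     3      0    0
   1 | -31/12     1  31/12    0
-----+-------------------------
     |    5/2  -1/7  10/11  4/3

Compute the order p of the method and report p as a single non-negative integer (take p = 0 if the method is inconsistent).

b = (5/2, -1/7, 10/11, 4/3)
c = (0, -3/5, 14/3, 1)
Ac = (0, 0, -9/5, 1031/90)
Σ b_i: 5/2·1 + (-1/7)·1 + 10/11·1 + 4/3·1 = 2125/462 ≠ 1 ⇒ order 0.

0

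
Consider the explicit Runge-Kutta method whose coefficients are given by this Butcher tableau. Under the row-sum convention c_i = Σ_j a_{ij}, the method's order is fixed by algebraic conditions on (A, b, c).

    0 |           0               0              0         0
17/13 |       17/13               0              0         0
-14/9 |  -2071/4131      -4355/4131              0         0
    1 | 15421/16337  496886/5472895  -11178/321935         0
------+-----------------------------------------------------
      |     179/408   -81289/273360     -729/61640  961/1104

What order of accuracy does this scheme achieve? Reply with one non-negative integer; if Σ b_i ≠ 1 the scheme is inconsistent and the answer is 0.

4

b = (179/408, -81289/273360, -729/61640, 961/1104)
c = (0, 17/13, -14/9, 1)
Ac = (0, 0, -335/243, 166/961)
Σ b_i: 179/408·1 + (-81289/273360)·1 + (-729/61640)·1 + 961/1104·1 = 1 ✓
b·c: (-81289/273360)·17/13 + (-729/61640)·(-14/9) + 961/1104·1 = 1/2 ✓
b·c²: (-81289/273360)·289/169 + (-729/61640)·196/81 + 961/1104·1 = 1/3 ✓
b·Ac: (-729/61640)·(-335/243) + 961/1104·166/961 = 1/6 ✓
b·c³: (-81289/273360)·4913/2197 + (-729/61640)·(-2744/729) + 961/1104·1 = 1/4 ✓
b·(c∘Ac): (-729/61640)·4690/2187 + 961/1104·166/961 = 1/8 ✓
b·Ac²: (-729/61640)·(-5695/3159) + 961/1104·890/12493 = 1/12 ✓
b·A²c: 961/1104·46/961 = 1/24 ✓; 4 stages ⇒ order 4.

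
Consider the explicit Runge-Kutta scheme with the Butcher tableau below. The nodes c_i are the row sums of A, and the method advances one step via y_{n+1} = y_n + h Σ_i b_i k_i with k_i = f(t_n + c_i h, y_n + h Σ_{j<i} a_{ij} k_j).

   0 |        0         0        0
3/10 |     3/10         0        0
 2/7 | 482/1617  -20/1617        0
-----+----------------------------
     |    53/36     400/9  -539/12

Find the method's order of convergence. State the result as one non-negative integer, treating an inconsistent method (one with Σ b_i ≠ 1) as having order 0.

3

b = (53/36, 400/9, -539/12)
c = (0, 3/10, 2/7)
Ac = (0, 0, -2/539)
Σ b_i: 53/36·1 + 400/9·1 + (-539/12)·1 = 1 ✓
b·c: 400/9·3/10 + (-539/12)·2/7 = 1/2 ✓
b·c²: 400/9·9/100 + (-539/12)·4/49 = 1/3 ✓
b·Ac: (-539/12)·(-2/539) = 1/6 ✓; 3 stages ⇒ order 3.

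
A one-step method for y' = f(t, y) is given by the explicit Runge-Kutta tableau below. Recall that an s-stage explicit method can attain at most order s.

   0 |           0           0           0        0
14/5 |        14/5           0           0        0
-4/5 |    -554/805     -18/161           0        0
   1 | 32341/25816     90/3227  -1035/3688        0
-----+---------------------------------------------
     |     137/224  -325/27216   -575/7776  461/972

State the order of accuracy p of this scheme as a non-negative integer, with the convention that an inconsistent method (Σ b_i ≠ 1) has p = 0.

4

b = (137/224, -325/27216, -575/7776, 461/972)
c = (0, 14/5, -4/5, 1)
Ac = (0, 0, -36/115, 279/922)
Σ b_i: 137/224·1 + (-325/27216)·1 + (-575/7776)·1 + 461/972·1 = 1 ✓
b·c: (-325/27216)·14/5 + (-575/7776)·(-4/5) + 461/972·1 = 1/2 ✓
b·c²: (-325/27216)·196/25 + (-575/7776)·16/25 + 461/972·1 = 1/3 ✓
b·Ac: (-575/7776)·(-36/115) + 461/972·279/922 = 1/6 ✓
b·c³: (-325/27216)·2744/125 + (-575/7776)·(-64/125) + 461/972·1 = 1/4 ✓
b·(c∘Ac): (-575/7776)·144/575 + 461/972·279/922 = 1/8 ✓
b·Ac²: (-575/7776)·(-504/575) + 461/972·18/461 = 1/12 ✓
b·A²c: 461/972·81/922 = 1/24 ✓; 4 stages ⇒ order 4.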